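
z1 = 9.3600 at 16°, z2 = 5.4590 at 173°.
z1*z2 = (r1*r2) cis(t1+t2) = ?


r = 9.3600 * 5.4590 = 51.0962
theta = 16° + 173° = 189° = 189° (mod 360)

51.0962 cis(189°)


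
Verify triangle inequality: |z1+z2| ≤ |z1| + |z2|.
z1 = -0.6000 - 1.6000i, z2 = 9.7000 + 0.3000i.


|z1| = sqrt((-0.6)^2 + (-1.6)^2) = sqrt(2.92) = 1.7088
|z2| = sqrt(9.7^2 + 0.3^2) = sqrt(94.18) = 9.7046
z1+z2 = 9.1000 - 1.3000i
|z1+z2| = sqrt(84.5) = 9.1924
|z1|+|z2| = 1.7088 + 9.7046 = 11.4134

|z1+z2| = 9.1924 ≤ |z1|+|z2| = 11.4134 (verified)


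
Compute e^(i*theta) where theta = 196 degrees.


cos(196°) = -0.9613
sin(196°) = -0.2756

e^(i*196°) = -0.9613 - 0.2756i


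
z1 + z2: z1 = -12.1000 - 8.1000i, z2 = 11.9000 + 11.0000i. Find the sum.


Real: -12.1 + 11.9 = -0.2
Imag: -8.1 + 11 = 2.9

-0.2000 + 2.9000i


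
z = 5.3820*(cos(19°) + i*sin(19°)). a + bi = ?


a = 5.3820*cos(19°) = 5.3820*0.94552 = 5.0888
b = 5.3820*sin(19°) = 5.3820*0.32557 = 1.7522

5.0888 + 1.7522i


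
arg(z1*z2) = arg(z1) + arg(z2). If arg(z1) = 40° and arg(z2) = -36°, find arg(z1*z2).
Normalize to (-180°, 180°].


arg(z1*z2) = 40° - 36° = 4°
Normalized to (-180°, 180°]: 4°

4°


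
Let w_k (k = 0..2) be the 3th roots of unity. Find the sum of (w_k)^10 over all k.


The roots are w_k = w^k with w = e^(2*pi*i/3), and (w^k)^10 = (w^10)^k.
So S = 1 + u + u^2 + ... + u^(2) with u = w^10.
10 = 3*3 + 1, so 10 is not a multiple of 3: u = (w^3)^3 * w^1 = w^1 ≠ 1 (w is a primitive 3th root), while u^3 = (w^3)^10 = 1.
Geometric series: S = (1 - u^3)/(1 - u) = (1 - 1)/(1 - u) = 0

S = 0


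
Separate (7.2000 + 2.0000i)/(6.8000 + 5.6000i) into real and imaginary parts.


Multiply by conjugate: (7.2000 + 2.0000i)(6.8000 - 5.6000i) / (6.8^2 + 5.6^2)
Numerator real = 7.2*6.8 + 2*5.6 = 60.16
Numerator imag = 2*6.8 - 7.2*5.6 = -26.72
Denominator = 77.6
Re(z) = 60.16/77.6 = 0.7753
Im(z) = -26.72/77.6 = -0.3443

Re(z) = 0.7753, Im(z) = -0.3443


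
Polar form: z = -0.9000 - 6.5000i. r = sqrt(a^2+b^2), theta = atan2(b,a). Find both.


r = sqrt(0.81+42.25) = sqrt(43.06) = 6.5620
theta = atan2(-6.5, -0.9) = -97.8831 degrees

r = 6.5620, theta = -97.8831 degrees


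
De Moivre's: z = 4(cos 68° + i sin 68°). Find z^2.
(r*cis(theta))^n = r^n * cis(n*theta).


r^2 = 4^2 = 16
n*theta = 2*68° = 136° = 136° (mod 360)
a = 16*cos(136°) = -11.5094
b = 16*sin(136°) = 11.1145

16 cis(136°) = -11.5094 + 11.1145i


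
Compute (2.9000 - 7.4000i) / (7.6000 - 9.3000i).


Conjugate of z2 = 7.6000 + 9.3000i
Numerator: (2.9000 - 7.4000i)(7.6000 + 9.3000i) = 90.8600 - 29.2700i
Denominator: 7.6^2 + (-9.3)^2 = 144.25
Result = (90.8600 - 29.2700i)/144.25

0.6299 - 0.2029i


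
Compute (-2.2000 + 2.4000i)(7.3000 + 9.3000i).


Real = -2.2*7.3 - 2.4*9.3 = -16.06 - 22.32 = -38.38
Imag = -2.2*9.3 + 7.3*2.4 = -20.46 + 17.52 = -2.94

-38.3800 - 2.9400i


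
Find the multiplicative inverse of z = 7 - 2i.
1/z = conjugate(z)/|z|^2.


|z|^2 = 49+4 = 53
1/z = (7 + 2i)/53

1/z = 0.1321 + 0.0377i


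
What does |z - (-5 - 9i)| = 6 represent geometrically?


|z - z0| = r is a circle with center z0 and radius r.
Center = (-5, -9), radius = 6

Circle with center (-5, -9) and radius 6


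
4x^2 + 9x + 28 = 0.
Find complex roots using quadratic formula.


disc = 9^2 - 4*4*28 = 81 - 448 = -367
sqrt(|disc|) = sqrt(367) = 19.1572
Real part = -9/(2*4) = -1.1250
Imag part = 19.1572/(2*4) = 2.3947

-1.1250 ± 2.3947i


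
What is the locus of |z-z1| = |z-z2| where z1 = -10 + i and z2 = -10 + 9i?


Equal distances means the locus is the perpendicular bisector of z1 and z2.
Midpoint = ((-10+(-10))/2, (1+9)/2) = (-10.0000, 5.0000)

Perpendicular bisector through (-10.0000, 5.0000)


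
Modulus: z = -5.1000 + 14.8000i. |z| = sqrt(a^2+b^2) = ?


|z| = sqrt((-5.1)^2 + 14.8^2) = sqrt(26.01 + 219.04) = sqrt(245.05) = 15.6541

|z| = 15.6541


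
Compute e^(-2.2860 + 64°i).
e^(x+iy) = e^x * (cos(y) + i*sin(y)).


e^-2.2860 = 0.1017
cos(64°) = 0.4384
sin(64°) = 0.8988
Real = 0.1017*0.4384 = 0.0446
Imag = 0.1017*0.8988 = 0.0914

0.0446 + 0.0914i


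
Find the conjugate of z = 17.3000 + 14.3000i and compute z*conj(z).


z_bar = 17.3000 - 14.3000i
z*z_bar = 17.3^2 + 14.3^2 = 299.29 + 204.49 = 503.78

z_bar = 17.3000 - 14.3000i, z*z_bar = 503.78


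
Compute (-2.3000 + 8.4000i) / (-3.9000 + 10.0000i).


Conjugate of z2 = -3.9000 - 10.0000i
Numerator: (-2.3000 + 8.4000i)(-3.9000 - 10.0000i) = 92.9700 - 9.7600i
Denominator: (-3.9)^2 + 10^2 = 115.21
Result = (92.9700 - 9.7600i)/115.21

0.8070 - 0.0847i


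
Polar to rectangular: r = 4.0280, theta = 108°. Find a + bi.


a = 4.0280*cos(108°) = 4.0280*(-0.309) = -1.2447
b = 4.0280*sin(108°) = 4.0280*0.95106 = 3.8309

-1.2447 + 3.8309i


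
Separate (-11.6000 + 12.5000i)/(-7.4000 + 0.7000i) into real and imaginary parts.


Multiply by conjugate: (-11.6000 + 12.5000i)(-7.4000 - 0.7000i) / ((-7.4)^2 + 0.7^2)
Numerator real = -11.6*(-7.4) + 12.5*0.7 = 94.59
Numerator imag = 12.5*(-7.4) - (-11.6)*0.7 = -84.38
Denominator = 55.25
Re(z) = 94.59/55.25 = 1.7120
Im(z) = -84.38/55.25 = -1.5272

Re(z) = 1.7120, Im(z) = -1.5272


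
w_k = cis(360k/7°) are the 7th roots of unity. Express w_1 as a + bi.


Angle = 360*1/7 = 51.4286°
a = cos(51.4286°) = 0.6235
b = sin(51.4286°) = 0.7818

0.6235 + 0.7818i


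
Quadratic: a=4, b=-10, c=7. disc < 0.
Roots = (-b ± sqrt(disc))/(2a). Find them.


disc = (-10)^2 - 4*4*7 = 100 - 112 = -12
sqrt(|disc|) = sqrt(12) = 3.4641
Real part = 10/(2*4) = 1.2500
Imag part = 3.4641/(2*4) = 0.4330

1.2500 ± 0.4330i


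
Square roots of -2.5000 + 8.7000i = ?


|z| = sqrt(6.25+75.69) = 9.0521
sqrt((|z|+a)/2) = sqrt((9.0521+(-2.5))/2) = sqrt(3.2760) = 1.8100
sqrt((|z|-a)/2) = sqrt((9.0521-(-2.5))/2) = sqrt(5.7760) = 2.4033

±(1.8100 + 2.4033i) i.e. 1.8100 + 2.4033i and -1.8100 - 2.4033i


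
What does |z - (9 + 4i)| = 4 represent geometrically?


|z - z0| = r is a circle with center z0 and radius r.
Center = (9, 4), radius = 4

Circle with center (9, 4) and radius 4


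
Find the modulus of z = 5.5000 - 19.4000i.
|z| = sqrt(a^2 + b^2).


|z| = sqrt(5.5^2 + (-19.4)^2) = sqrt(30.25 + 376.36) = sqrt(406.61) = 20.1646

|z| = 20.1646


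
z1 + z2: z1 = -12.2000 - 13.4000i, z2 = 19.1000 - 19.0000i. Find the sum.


Real: -12.2 + 19.1 = 6.9
Imag: -13.4 - 19 = -32.4

6.9000 - 32.4000i


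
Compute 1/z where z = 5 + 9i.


|z|^2 = 25+81 = 106
1/z = (5 - 9i)/106

1/z = 0.0472 - 0.0849i


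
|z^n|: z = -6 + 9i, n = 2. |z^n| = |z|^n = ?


|z| = sqrt(36+81) = sqrt(117) = 10.8167
|z^2| = |z|^2 = (sqrt(117))^2 = 117

|z^2| = 117


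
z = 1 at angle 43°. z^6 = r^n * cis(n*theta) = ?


r^6 = 1^6 = 1
n*theta = 6*43° = 258° = 258° (mod 360)
a = 1*cos(258°) = -0.2079
b = 1*sin(258°) = -0.9781

1 cis(258°) = -0.2079 - 0.9781i


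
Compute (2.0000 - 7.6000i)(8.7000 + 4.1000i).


Real = 2*8.7 - (-7.6)*4.1 = 17.4 - (-31.16) = 48.56
Imag = 2*4.1 + 8.7*(-7.6) = 8.2 - (66.12) = -57.92

48.5600 - 57.9200i


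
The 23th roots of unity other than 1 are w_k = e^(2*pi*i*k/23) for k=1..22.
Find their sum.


With w = e^(2*pi*i/23), all 23 of the 23th roots of unity w^0 = 1, w, ..., w^(22) sum to 0: 1 + w + ... + w^(22) = (1 - w^23)/(1 - w) = 0 since w^23 = 1, w ≠ 1.
Removing the root 1: w + w^2 + ... + w^(22) = 0 - 1 = -1

Sum = -1


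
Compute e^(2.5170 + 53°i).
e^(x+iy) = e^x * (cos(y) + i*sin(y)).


e^2.5170 = 12.3914
cos(53°) = 0.601815
sin(53°) = 0.798636
Real = 12.3914*0.601815 = 7.4573
Imag = 12.3914*0.798636 = 9.8962

7.4573 + 9.8962i


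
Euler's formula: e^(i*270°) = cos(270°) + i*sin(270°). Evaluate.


cos(270°) = 0
sin(270°) = -1.0000

e^(i*270°) = 0 - 1.0000i


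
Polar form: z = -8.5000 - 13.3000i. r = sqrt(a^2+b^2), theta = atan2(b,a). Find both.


r = sqrt(72.25+176.89) = sqrt(249.14) = 15.7842
theta = atan2(-13.3, -8.5) = -122.5826 degrees

r = 15.7842, theta = -122.5826 degrees


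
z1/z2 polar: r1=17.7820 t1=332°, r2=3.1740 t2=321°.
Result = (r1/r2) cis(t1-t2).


r = 17.7820 / 3.1740 = 5.6024
theta = 332° - 321° = 11° = 11° (mod 360)

5.6024 cis(11°)


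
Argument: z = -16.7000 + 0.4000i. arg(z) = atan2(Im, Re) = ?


Re = -16.7, Im = 0.4
arg = atan2(0.4, -16.7) = 178.6279 degrees

arg(z) = 178.6279 degrees


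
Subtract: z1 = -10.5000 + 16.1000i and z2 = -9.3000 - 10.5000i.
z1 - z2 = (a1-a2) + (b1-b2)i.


Real: -10.5 + 9.3 = -1.2
Imag: 16.1 + 10.5 = 26.6

-1.2000 + 26.6000i


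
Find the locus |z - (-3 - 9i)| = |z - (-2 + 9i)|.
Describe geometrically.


Equal distances means the locus is the perpendicular bisector of z1 and z2.
Midpoint = ((-3+(-2))/2, (-9+9)/2) = (-2.5000, 0)

Perpendicular bisector through (-2.5000, 0)


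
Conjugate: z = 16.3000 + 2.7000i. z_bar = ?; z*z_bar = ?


z_bar = 16.3000 - 2.7000i
z*z_bar = 16.3^2 + 2.7^2 = 265.69 + 7.29 = 272.98

z_bar = 16.3000 - 2.7000i, z*z_bar = 272.98


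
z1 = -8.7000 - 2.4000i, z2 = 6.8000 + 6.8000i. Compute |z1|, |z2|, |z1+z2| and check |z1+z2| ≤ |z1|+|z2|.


|z1| = sqrt((-8.7)^2 + (-2.4)^2) = sqrt(81.45) = 9.0250
|z2| = sqrt(6.8^2 + 6.8^2) = sqrt(92.48) = 9.6167
z1+z2 = -1.9000 + 4.4000i
|z1+z2| = sqrt(22.97) = 4.7927
|z1|+|z2| = 9.0250 + 9.6167 = 18.6417

|z1+z2| = 4.7927 ≤ |z1|+|z2| = 18.6417 (verified)


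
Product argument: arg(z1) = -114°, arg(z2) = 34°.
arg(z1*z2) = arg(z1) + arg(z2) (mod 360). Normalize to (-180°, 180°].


arg(z1*z2) = -114° + 34° = -80°
Normalized to (-180°, 180°]: -80°

-80°


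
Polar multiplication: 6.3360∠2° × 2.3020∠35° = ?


r = 6.3360 * 2.3020 = 14.5855
theta = 2° + 35° = 37° = 37° (mod 360)

14.5855 cis(37°)


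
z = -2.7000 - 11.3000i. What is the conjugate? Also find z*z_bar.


z_bar = -2.7000 + 11.3000i
z*z_bar = (-2.7)^2 + (-11.3)^2 = 7.29 + 127.69 = 134.98

z_bar = -2.7000 + 11.3000i, z*z_bar = 134.98


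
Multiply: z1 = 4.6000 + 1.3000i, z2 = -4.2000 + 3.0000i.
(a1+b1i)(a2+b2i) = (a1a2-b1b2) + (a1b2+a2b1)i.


Real = 4.6*(-4.2) - 1.3*3 = -19.32 - 3.9 = -23.22
Imag = 4.6*3 - (4.2)*1.3 = 13.8 - (5.46) = 8.34

-23.2200 + 8.3400i


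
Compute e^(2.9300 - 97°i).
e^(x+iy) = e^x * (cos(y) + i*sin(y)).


e^2.9300 = 18.7276
cos(-97°) = -0.12187
sin(-97°) = -0.992546
Real = 18.7276*(-0.12187) = -2.2823
Imag = 18.7276*(-0.992546) = -18.5880

-2.2823 - 18.5880i


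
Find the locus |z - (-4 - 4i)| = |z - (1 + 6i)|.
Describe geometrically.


Equal distances means the locus is the perpendicular bisector of z1 and z2.
Midpoint = ((-4+1)/2, (-4+6)/2) = (-1.5000, 1.0000)

Perpendicular bisector through (-1.5000, 1.0000)


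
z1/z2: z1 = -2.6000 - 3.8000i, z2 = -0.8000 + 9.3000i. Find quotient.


Conjugate of z2 = -0.8000 - 9.3000i
Numerator: (-2.6000 - 3.8000i)(-0.8000 - 9.3000i) = -33.2600 + 27.2200i
Denominator: (-0.8)^2 + 9.3^2 = 87.13
Result = (-33.2600 + 27.2200i)/87.13

-0.3817 + 0.3124i


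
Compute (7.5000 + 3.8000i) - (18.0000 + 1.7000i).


Real: 7.5 - 18 = -10.5
Imag: 3.8 - 1.7 = 2.1

-10.5000 + 2.1000i


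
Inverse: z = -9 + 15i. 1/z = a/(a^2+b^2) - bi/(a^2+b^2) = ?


|z|^2 = 81+225 = 306
1/z = (-9 - 15i)/306

1/z = -0.0294 - 0.0490i


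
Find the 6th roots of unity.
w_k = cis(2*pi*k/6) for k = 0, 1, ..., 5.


The 6th roots of unity are cis(360k/6°) for k=0..5
Angle step = 360/6 = 60°
Primitive root: cis(60°)
Primitive root = 0.5000 + 0.8660i

6 roots at angles: 0°, 60°, 120°, 180°, 240°, 300°


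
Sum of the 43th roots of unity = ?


The sum of all 43th roots of unity is 0.
Geometric series: (1 - w^43)/(1 - w) = (1-1)/(1-w) = 0 since w^43 = 1, w ≠ 1.
Alternatively: coefficient of z^42 in z^43 - 1 is 0.

0


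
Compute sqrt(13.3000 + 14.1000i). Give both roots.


|z| = sqrt(176.89+198.81) = 19.3830
sqrt((|z|+a)/2) = sqrt((19.3830+13.3)/2) = sqrt(16.3415) = 4.0425
sqrt((|z|-a)/2) = sqrt((19.3830-13.3)/2) = sqrt(3.0415) = 1.7440

±(4.0425 + 1.7440i) i.e. 4.0425 + 1.7440i and -4.0425 - 1.7440i


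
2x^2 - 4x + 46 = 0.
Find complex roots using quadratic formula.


disc = (-4)^2 - 4*2*46 = 16 - 368 = -352
sqrt(|disc|) = sqrt(352) = 18.7617
Real part = 4/(2*2) = 1.0000
Imag part = 18.7617/(2*2) = 4.6904

1.0000 ± 4.6904i


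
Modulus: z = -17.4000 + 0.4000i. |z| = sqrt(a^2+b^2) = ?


|z| = sqrt((-17.4)^2 + 0.4^2) = sqrt(302.76 + 0.16) = sqrt(302.92) = 17.4046

|z| = 17.4046


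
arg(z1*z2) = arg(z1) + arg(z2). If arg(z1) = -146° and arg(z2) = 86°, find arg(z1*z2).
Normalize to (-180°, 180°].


arg(z1*z2) = -146° + 86° = -60°
Normalized to (-180°, 180°]: -60°

-60°


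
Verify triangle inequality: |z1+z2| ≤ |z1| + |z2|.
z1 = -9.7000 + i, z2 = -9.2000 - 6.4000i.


|z1| = sqrt((-9.7)^2 + 1^2) = sqrt(95.09) = 9.7514
|z2| = sqrt((-9.2)^2 + (-6.4)^2) = sqrt(125.6) = 11.2071
z1+z2 = -18.9000 - 5.4000i
|z1+z2| = sqrt(386.37) = 19.6563
|z1|+|z2| = 9.7514 + 11.2071 = 20.9585

|z1+z2| = 19.6563 ≤ |z1|+|z2| = 20.9585 (verified)


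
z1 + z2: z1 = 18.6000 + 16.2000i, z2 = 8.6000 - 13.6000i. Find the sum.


Real: 18.6 + 8.6 = 27.2
Imag: 16.2 - 13.6 = 2.6

27.2000 + 2.6000i


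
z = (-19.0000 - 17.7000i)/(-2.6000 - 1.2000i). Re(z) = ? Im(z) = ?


Multiply by conjugate: (-19.0000 - 17.7000i)(-2.6000 + 1.2000i) / ((-2.6)^2 + (-1.2)^2)
Numerator real = -19*(-2.6) - (17.7)*(-1.2) = 70.64
Numerator imag = -17.7*(-2.6) - (-19)*(-1.2) = 23.22
Denominator = 8.2
Re(z) = 70.64/8.2 = 8.6146
Im(z) = 23.22/8.2 = 2.8317

Re(z) = 8.6146, Im(z) = 2.8317


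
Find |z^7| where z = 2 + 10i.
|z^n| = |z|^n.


|z| = sqrt(4+100) = sqrt(104) = 10.1980
|z^7| = |z|^7 = (sqrt(104))^7 = 104^3 * sqrt(104) = 1124864*sqrt(104)

|z^7| = 1124864*sqrt(104) ≈ 11471406.9723


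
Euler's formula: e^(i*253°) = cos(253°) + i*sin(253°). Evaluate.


cos(253°) = -0.2924
sin(253°) = -0.9563

e^(i*253°) = -0.2924 - 0.9563i


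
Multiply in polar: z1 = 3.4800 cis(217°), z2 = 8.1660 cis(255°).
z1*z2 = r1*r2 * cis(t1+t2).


r = 3.4800 * 8.1660 = 28.4177
theta = 217° + 255° = 472° = 112° (mod 360)

28.4177 cis(112°)


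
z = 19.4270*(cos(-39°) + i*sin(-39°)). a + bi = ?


a = 19.4270*cos(-39°) = 19.4270*0.777146 = 15.0976
b = 19.4270*sin(-39°) = 19.4270*(-0.62932) = -12.2258

15.0976 - 12.2258i


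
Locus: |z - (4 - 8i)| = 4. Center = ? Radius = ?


|z - z0| = r is a circle with center z0 and radius r.
Center = (4, -8), radius = 4

Circle with center (4, -8) and radius 4


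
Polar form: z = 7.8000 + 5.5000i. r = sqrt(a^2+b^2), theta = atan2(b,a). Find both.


r = sqrt(60.84+30.25) = sqrt(91.09) = 9.5441
theta = atan2(5.5, 7.8) = 35.1887 degrees

r = 9.5441, theta = 35.1887 degrees


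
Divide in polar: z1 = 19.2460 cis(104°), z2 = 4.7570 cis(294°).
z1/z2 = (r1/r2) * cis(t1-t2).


r = 19.2460 / 4.7570 = 4.0458
theta = 104° - 294° = -190° = 170° (mod 360)

4.0458 cis(170°)


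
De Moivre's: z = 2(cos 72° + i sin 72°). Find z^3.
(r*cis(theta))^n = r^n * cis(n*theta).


r^3 = 2^3 = 8
n*theta = 3*72° = 216° = 216° (mod 360)
a = 8*cos(216°) = -6.4721
b = 8*sin(216°) = -4.7023

8 cis(216°) = -6.4721 - 4.7023i


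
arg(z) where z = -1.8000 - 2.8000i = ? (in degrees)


Re = -1.8, Im = -2.8
arg = atan2(-2.8, -1.8) = -122.7352 degrees

arg(z) = -122.7352 degrees


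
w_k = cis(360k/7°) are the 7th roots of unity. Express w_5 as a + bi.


Angle = 360*5/7 = 257.1429°
a = cos(257.1429°) = -0.2225
b = sin(257.1429°) = -0.9749

-0.2225 - 0.9749i


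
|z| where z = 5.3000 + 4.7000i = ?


|z| = sqrt(5.3^2 + 4.7^2) = sqrt(28.09 + 22.09) = sqrt(50.18) = 7.0838

|z| = 7.0838


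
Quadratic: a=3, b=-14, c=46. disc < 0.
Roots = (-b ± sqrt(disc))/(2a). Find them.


disc = (-14)^2 - 4*3*46 = 196 - 552 = -356
sqrt(|disc|) = sqrt(356) = 18.8680
Real part = 14/(2*3) = 2.3333
Imag part = 18.8680/(2*3) = 3.1447

2.3333 ± 3.1447i


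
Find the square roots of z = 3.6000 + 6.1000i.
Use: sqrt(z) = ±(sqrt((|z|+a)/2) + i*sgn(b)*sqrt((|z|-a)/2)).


|z| = sqrt(12.96+37.21) = 7.0831
sqrt((|z|+a)/2) = sqrt((7.0831+3.6)/2) = sqrt(5.3415) = 2.3112
sqrt((|z|-a)/2) = sqrt((7.0831-3.6)/2) = sqrt(1.7415) = 1.3197

±(2.3112 + 1.3197i) i.e. 2.3112 + 1.3197i and -2.3112 - 1.3197i


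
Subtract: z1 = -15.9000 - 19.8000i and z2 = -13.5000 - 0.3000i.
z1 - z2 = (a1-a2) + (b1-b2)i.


Real: -15.9 + 13.5 = -2.4
Imag: -19.8 + 0.3 = -19.5

-2.4000 - 19.5000i


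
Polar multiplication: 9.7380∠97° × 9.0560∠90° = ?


r = 9.7380 * 9.0560 = 88.1873
theta = 97° + 90° = 187° = 187° (mod 360)

88.1873 cis(187°)


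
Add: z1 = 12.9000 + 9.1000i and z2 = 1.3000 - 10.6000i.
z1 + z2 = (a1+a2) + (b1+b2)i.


Real: 12.9 + 1.3 = 14.2
Imag: 9.1 - 10.6 = -1.5

14.2000 - 1.5000i


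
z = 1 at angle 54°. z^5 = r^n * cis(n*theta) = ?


r^5 = 1^5 = 1
n*theta = 5*54° = 270° = 270° (mod 360)
a = 1*cos(270°) = 0
b = 1*sin(270°) = -1.0000

1 cis(270°) = 0 - 1.0000i


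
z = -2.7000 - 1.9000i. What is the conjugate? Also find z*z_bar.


z_bar = -2.7000 + 1.9000i
z*z_bar = (-2.7)^2 + (-1.9)^2 = 7.29 + 3.61 = 10.9

z_bar = -2.7000 + 1.9000i, z*z_bar = 10.9


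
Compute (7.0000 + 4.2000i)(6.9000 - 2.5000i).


Real = 7*6.9 - 4.2*(-2.5) = 48.3 - (-10.5) = 58.8
Imag = 7*(-2.5) + 6.9*4.2 = -17.5 + 28.98 = 11.48

58.8000 + 11.4800i


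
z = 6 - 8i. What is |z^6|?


|z| = sqrt(36+64) = sqrt(100) = 10
|z^6| = |z|^6 = 10^6 = 1000000

|z^6| = 1000000


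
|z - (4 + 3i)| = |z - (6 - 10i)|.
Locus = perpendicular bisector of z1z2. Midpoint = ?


Equal distances means the locus is the perpendicular bisector of z1 and z2.
Midpoint = ((4+6)/2, (3+(-10))/2) = (5.0000, -3.5000)

Perpendicular bisector through (5.0000, -3.5000)


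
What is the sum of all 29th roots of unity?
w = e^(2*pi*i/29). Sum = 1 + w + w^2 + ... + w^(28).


The sum of all 29th roots of unity is 0.
Geometric series: (1 - w^29)/(1 - w) = (1-1)/(1-w) = 0 since w^29 = 1, w ≠ 1.
Alternatively: coefficient of z^28 in z^29 - 1 is 0.

0


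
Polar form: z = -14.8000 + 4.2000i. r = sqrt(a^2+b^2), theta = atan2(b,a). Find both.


r = sqrt(219.04+17.64) = sqrt(236.68) = 15.3844
theta = atan2(4.2, -14.8) = 164.1569 degrees

r = 15.3844, theta = 164.1569 degrees


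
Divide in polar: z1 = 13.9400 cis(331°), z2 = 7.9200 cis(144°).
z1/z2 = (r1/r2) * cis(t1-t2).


r = 13.9400 / 7.9200 = 1.7601
theta = 331° - 144° = 187° = 187° (mod 360)

1.7601 cis(187°)


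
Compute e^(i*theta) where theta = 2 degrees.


cos(2°) = 0.9994
sin(2°) = 0.0349

e^(i*2°) = 0.9994 + 0.0349i


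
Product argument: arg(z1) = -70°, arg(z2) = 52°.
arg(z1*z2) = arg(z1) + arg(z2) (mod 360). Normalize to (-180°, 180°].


arg(z1*z2) = -70° + 52° = -18°
Normalized to (-180°, 180°]: -18°

-18°


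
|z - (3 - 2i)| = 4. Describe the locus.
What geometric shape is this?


|z - z0| = r is a circle with center z0 and radius r.
Center = (3, -2), radius = 4

Circle with center (3, -2) and radius 4


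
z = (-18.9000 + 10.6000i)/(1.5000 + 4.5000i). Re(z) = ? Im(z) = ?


Multiply by conjugate: (-18.9000 + 10.6000i)(1.5000 - 4.5000i) / (1.5^2 + 4.5^2)
Numerator real = -18.9*1.5 + 10.6*4.5 = 19.35
Numerator imag = 10.6*1.5 - (-18.9)*4.5 = 100.95
Denominator = 22.5
Re(z) = 19.35/22.5 = 0.8600
Im(z) = 100.95/22.5 = 4.4867

Re(z) = 0.8600, Im(z) = 4.4867


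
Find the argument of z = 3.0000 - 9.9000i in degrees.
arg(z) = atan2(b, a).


Re = 3, Im = -9.9
arg = atan2(-9.9, 3) = -73.1416 degrees

arg(z) = -73.1416 degrees


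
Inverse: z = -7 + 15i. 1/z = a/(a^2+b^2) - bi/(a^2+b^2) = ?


|z|^2 = 49+225 = 274
1/z = (-7 - 15i)/274

1/z = -0.0255 - 0.0547i


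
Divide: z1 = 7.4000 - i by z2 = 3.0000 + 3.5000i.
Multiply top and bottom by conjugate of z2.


Conjugate of z2 = 3.0000 - 3.5000i
Numerator: (7.4000 - i)(3.0000 - 3.5000i) = 18.7000 - 28.9000i
Denominator: 3^2 + 3.5^2 = 21.25
Result = (18.7000 - 28.9000i)/21.25

0.8800 - 1.3600i


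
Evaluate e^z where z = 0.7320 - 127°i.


e^0.7320 = 2.07923
cos(-127°) = -0.6018
sin(-127°) = -0.79864
Real = 2.07923*(-0.6018) = -1.2513
Imag = 2.07923*(-0.79864) = -1.6606

-1.2513 - 1.6606i


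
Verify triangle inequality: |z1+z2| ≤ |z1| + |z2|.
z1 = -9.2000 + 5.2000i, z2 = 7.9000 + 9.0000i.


|z1| = sqrt((-9.2)^2 + 5.2^2) = sqrt(111.68) = 10.5679
|z2| = sqrt(7.9^2 + 9^2) = sqrt(143.41) = 11.9754
z1+z2 = -1.3000 + 14.2000i
|z1+z2| = sqrt(203.33) = 14.2594
|z1|+|z2| = 10.5679 + 11.9754 = 22.5433

|z1+z2| = 14.2594 ≤ |z1|+|z2| = 22.5433 (verified)


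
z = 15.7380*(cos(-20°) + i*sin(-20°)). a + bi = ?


a = 15.7380*cos(-20°) = 15.7380*0.939693 = 14.7889
b = 15.7380*sin(-20°) = 15.7380*(-0.34202) = -5.3827

14.7889 - 5.3827i


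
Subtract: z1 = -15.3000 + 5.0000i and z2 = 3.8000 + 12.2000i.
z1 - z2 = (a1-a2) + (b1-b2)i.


Real: -15.3 - 3.8 = -19.1
Imag: 5 - 12.2 = -7.2

-19.1000 - 7.2000i


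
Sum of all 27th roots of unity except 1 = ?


With w = e^(2*pi*i/27), all 27 of the 27th roots of unity w^0 = 1, w, ..., w^(26) sum to 0: 1 + w + ... + w^(26) = (1 - w^27)/(1 - w) = 0 since w^27 = 1, w ≠ 1.
Removing the root 1: w + w^2 + ... + w^(26) = 0 - 1 = -1

Sum = -1


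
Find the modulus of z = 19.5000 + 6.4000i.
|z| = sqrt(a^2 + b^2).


|z| = sqrt(19.5^2 + 6.4^2) = sqrt(380.25 + 40.96) = sqrt(421.21) = 20.5234

|z| = 20.5234


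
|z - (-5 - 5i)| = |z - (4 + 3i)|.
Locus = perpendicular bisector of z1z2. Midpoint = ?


Equal distances means the locus is the perpendicular bisector of z1 and z2.
Midpoint = ((-5+4)/2, (-5+3)/2) = (-0.5000, -1.0000)

Perpendicular bisector through (-0.5000, -1.0000)


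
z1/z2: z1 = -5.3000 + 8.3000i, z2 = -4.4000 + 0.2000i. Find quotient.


Conjugate of z2 = -4.4000 - 0.2000i
Numerator: (-5.3000 + 8.3000i)(-4.4000 - 0.2000i) = 24.9800 - 35.4600i
Denominator: (-4.4)^2 + 0.2^2 = 19.4
Result = (24.9800 - 35.4600i)/19.4

1.2876 - 1.8278i


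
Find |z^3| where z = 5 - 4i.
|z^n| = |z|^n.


|z| = sqrt(25+16) = sqrt(41) = 6.4031
|z^3| = |z|^3 = (sqrt(41))^3 = 41*sqrt(41)

|z^3| = 41*sqrt(41) ≈ 262.5281


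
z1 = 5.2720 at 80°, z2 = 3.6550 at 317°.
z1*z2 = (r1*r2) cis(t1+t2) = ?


r = 5.2720 * 3.6550 = 19.2692
theta = 80° + 317° = 397° = 37° (mod 360)

19.2692 cis(37°)


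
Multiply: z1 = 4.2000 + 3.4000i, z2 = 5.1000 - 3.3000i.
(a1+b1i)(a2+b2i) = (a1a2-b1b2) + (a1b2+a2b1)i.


Real = 4.2*5.1 - 3.4*(-3.3) = 21.42 - (-11.22) = 32.64
Imag = 4.2*(-3.3) + 5.1*3.4 = -13.86 + 17.34 = 3.48

32.6400 + 3.4800i


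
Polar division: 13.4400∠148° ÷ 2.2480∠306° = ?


r = 13.4400 / 2.2480 = 5.9786
theta = 148° - 306° = -158° = 202° (mod 360)

5.9786 cis(202°)


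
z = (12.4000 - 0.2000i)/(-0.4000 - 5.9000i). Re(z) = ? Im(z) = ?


Multiply by conjugate: (12.4000 - 0.2000i)(-0.4000 + 5.9000i) / ((-0.4)^2 + (-5.9)^2)
Numerator real = 12.4*(-0.4) - (0.2)*(-5.9) = -3.78
Numerator imag = -0.2*(-0.4) - 12.4*(-5.9) = 73.24
Denominator = 34.97
Re(z) = -3.78/34.97 = -0.1081
Im(z) = 73.24/34.97 = 2.0944

Re(z) = -0.1081, Im(z) = 2.0944


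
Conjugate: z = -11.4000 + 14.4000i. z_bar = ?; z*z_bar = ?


z_bar = -11.4000 - 14.4000i
z*z_bar = (-11.4)^2 + 14.4^2 = 129.96 + 207.36 = 337.32

z_bar = -11.4000 - 14.4000i, z*z_bar = 337.32


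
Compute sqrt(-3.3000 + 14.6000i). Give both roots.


|z| = sqrt(10.89+213.16) = 14.9683
sqrt((|z|+a)/2) = sqrt((14.9683+(-3.3))/2) = sqrt(5.8341) = 2.4154
sqrt((|z|-a)/2) = sqrt((14.9683-(-3.3))/2) = sqrt(9.1341) = 3.0223

±(2.4154 + 3.0223i) i.e. 2.4154 + 3.0223i and -2.4154 - 3.0223i


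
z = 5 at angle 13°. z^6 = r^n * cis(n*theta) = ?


r^6 = 5^6 = 15625
n*theta = 6*13° = 78° = 78° (mod 360)
a = 15625*cos(78°) = 3248.6202
b = 15625*sin(78°) = 15283.5563

15625 cis(78°) = 3248.6202 + 15283.5563i


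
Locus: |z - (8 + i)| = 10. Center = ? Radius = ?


|z - z0| = r is a circle with center z0 and radius r.
Center = (8, 1), radius = 10

Circle with center (8, 1) and radius 10


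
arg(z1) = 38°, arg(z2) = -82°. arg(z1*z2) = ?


arg(z1*z2) = 38° - 82° = -44°
Normalized to (-180°, 180°]: -44°

-44°


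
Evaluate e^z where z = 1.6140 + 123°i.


e^1.6140 = 5.02286
cos(123°) = -0.544639
sin(123°) = 0.83867
Real = 5.02286*(-0.544639) = -2.7356
Imag = 5.02286*0.83867 = 4.2125

-2.7356 + 4.2125i


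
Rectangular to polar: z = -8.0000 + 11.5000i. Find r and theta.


r = sqrt(64+132.25) = sqrt(196.25) = 14.0089
theta = atan2(11.5, -8) = 124.8245 degrees

r = 14.0089, theta = 124.8245 degrees


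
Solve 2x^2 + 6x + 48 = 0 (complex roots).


disc = 6^2 - 4*2*48 = 36 - 384 = -348
sqrt(|disc|) = sqrt(348) = 18.6548
Real part = -6/(2*2) = -1.5000
Imag part = 18.6548/(2*2) = 4.6637

-1.5000 ± 4.6637i


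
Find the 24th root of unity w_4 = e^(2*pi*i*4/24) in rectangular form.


Angle = 360*4/24 = 60°
a = cos(60°) = 0.5000
b = sin(60°) = 0.8660

0.5000 + 0.8660i


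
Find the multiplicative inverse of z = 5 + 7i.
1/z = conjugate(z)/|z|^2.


|z|^2 = 25+49 = 74
1/z = (5 - 7i)/74

1/z = 0.0676 - 0.0946i


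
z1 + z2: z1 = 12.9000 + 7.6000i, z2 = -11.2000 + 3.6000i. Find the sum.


Real: 12.9 - 11.2 = 1.7
Imag: 7.6 + 3.6 = 11.2

1.7000 + 11.2000i


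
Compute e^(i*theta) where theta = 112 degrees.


cos(112°) = -0.3746
sin(112°) = 0.9272

e^(i*112°) = -0.3746 + 0.9272i


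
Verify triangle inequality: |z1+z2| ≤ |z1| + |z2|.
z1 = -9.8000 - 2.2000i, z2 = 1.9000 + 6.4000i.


|z1| = sqrt((-9.8)^2 + (-2.2)^2) = sqrt(100.88) = 10.0439
|z2| = sqrt(1.9^2 + 6.4^2) = sqrt(44.57) = 6.6761
z1+z2 = -7.9000 + 4.2000i
|z1+z2| = sqrt(80.05) = 8.9471
|z1|+|z2| = 10.0439 + 6.6761 = 16.7200

|z1+z2| = 8.9471 ≤ |z1|+|z2| = 16.7200 (verified)


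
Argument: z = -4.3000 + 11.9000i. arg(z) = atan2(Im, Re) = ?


Re = -4.3, Im = 11.9
arg = atan2(11.9, -4.3) = 109.8670 degrees

arg(z) = 109.8670 degrees


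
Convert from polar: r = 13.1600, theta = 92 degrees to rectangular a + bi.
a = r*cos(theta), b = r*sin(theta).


a = 13.1600*cos(92°) = 13.1600*(-0.0349) = -0.4593
b = 13.1600*sin(92°) = 13.1600*0.99939 = 13.1520

-0.4593 + 13.1520i


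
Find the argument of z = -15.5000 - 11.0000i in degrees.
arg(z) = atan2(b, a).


Re = -15.5, Im = -11
arg = atan2(-11, -15.5) = -144.6375 degrees

arg(z) = -144.6375 degrees


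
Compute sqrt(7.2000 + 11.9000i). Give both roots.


|z| = sqrt(51.84+141.61) = 13.9086
sqrt((|z|+a)/2) = sqrt((13.9086+7.2)/2) = sqrt(10.5543) = 3.2487
sqrt((|z|-a)/2) = sqrt((13.9086-7.2)/2) = sqrt(3.3543) = 1.8315

±(3.2487 + 1.8315i) i.e. 3.2487 + 1.8315i and -3.2487 - 1.8315i


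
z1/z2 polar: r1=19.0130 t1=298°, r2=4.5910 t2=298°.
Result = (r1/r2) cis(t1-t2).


r = 19.0130 / 4.5910 = 4.1414
theta = 298° - 298° = 0° = 0° (mod 360)

4.1414 cis(0°)


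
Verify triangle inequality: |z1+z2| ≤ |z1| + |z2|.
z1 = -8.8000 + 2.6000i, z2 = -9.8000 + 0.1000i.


|z1| = sqrt((-8.8)^2 + 2.6^2) = sqrt(84.2) = 9.1761
|z2| = sqrt((-9.8)^2 + 0.1^2) = sqrt(96.05) = 9.8005
z1+z2 = -18.6000 + 2.7000i
|z1+z2| = sqrt(353.25) = 18.7949
|z1|+|z2| = 9.1761 + 9.8005 = 18.9766

|z1+z2| = 18.7949 ≤ |z1|+|z2| = 18.9766 (verified)


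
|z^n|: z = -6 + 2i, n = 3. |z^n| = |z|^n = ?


|z| = sqrt(36+4) = sqrt(40) = 6.3246
|z^3| = |z|^3 = (sqrt(40))^3 = 40*sqrt(40)

|z^3| = 40*sqrt(40) ≈ 252.9822


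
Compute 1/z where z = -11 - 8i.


|z|^2 = 121+64 = 185
1/z = (-11 + 8i)/185

1/z = -0.0595 + 0.0432i


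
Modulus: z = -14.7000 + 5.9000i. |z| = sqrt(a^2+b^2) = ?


|z| = sqrt((-14.7)^2 + 5.9^2) = sqrt(216.09 + 34.81) = sqrt(250.9) = 15.8398

|z| = 15.8398


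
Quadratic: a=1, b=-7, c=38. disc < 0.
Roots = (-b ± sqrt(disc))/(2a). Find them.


disc = (-7)^2 - 4*1*38 = 49 - 152 = -103
sqrt(|disc|) = sqrt(103) = 10.1489
Real part = 7/(2*1) = 3.5000
Imag part = 10.1489/(2*1) = 5.0744

3.5000 ± 5.0744i


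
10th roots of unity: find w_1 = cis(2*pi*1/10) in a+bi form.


Angle = 360*1/10 = 36°
a = cos(36°) = 0.8090
b = sin(36°) = 0.5878

0.8090 + 0.5878i


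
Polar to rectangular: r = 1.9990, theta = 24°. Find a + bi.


a = 1.9990*cos(24°) = 1.9990*0.91355 = 1.8262
b = 1.9990*sin(24°) = 1.9990*0.40674 = 0.8131

1.8262 + 0.8131i


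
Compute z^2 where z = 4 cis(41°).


r^2 = 4^2 = 16
n*theta = 2*41° = 82° = 82° (mod 360)
a = 16*cos(82°) = 2.2268
b = 16*sin(82°) = 15.8443

16 cis(82°) = 2.2268 + 15.8443i


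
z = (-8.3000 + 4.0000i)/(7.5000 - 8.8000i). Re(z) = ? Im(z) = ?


Multiply by conjugate: (-8.3000 + 4.0000i)(7.5000 + 8.8000i) / (7.5^2 + (-8.8)^2)
Numerator real = -8.3*7.5 + 4*(-8.8) = -97.45
Numerator imag = 4*7.5 - (-8.3)*(-8.8) = -43.04
Denominator = 133.69
Re(z) = -97.45/133.69 = -0.7289
Im(z) = -43.04/133.69 = -0.3219

Re(z) = -0.7289, Im(z) = -0.3219


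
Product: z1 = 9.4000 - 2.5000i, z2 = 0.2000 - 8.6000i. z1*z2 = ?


Real = 9.4*0.2 - (-2.5)*(-8.6) = 1.88 - 21.5 = -19.62
Imag = 9.4*(-8.6) + 0.2*(-2.5) = -80.84 - (0.5) = -81.34

-19.6200 - 81.3400i


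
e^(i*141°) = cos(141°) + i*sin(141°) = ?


cos(141°) = -0.7771
sin(141°) = 0.6293

e^(i*141°) = -0.7771 + 0.6293i


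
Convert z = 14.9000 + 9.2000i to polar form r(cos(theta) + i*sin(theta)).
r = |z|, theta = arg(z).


r = sqrt(222.01+84.64) = sqrt(306.65) = 17.5114
theta = atan2(9.2, 14.9) = 31.6932 degrees

r = 17.5114, theta = 31.6932 degrees


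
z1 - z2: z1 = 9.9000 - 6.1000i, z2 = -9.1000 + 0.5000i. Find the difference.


Real: 9.9 + 9.1 = 19
Imag: -6.1 - 0.5 = -6.6

19.0000 - 6.6000i


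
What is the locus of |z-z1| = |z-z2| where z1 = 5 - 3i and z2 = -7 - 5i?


Equal distances means the locus is the perpendicular bisector of z1 and z2.
Midpoint = ((5+(-7))/2, (-3+(-5))/2) = (-1.0000, -4.0000)

Perpendicular bisector through (-1.0000, -4.0000)


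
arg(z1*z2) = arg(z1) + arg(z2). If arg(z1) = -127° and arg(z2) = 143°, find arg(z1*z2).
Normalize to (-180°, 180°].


arg(z1*z2) = -127° + 143° = 16°
Normalized to (-180°, 180°]: 16°

16°


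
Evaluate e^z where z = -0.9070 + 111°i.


e^-0.9070 = 0.4037
cos(111°) = -0.3584
sin(111°) = 0.9336
Real = 0.4037*(-0.3584) = -0.1447
Imag = 0.4037*0.9336 = 0.3769

-0.1447 + 0.3769i


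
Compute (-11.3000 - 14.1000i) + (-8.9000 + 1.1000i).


Real: -11.3 - 8.9 = -20.2
Imag: -14.1 + 1.1 = -13

-20.2000 - 13.0000i


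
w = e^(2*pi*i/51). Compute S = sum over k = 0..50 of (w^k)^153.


The roots are w_k = w^k with w = e^(2*pi*i/51), and (w^k)^153 = (w^153)^k.
So S = 1 + u + u^2 + ... + u^(50) with u = w^153.
153 = 3*51 + 0, so 153 is a multiple of 51 and u = (w^51)^3 = 1.
Every one of the 51 terms equals 1: S = 51

S = 51


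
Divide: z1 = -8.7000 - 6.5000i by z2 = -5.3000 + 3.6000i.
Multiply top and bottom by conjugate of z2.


Conjugate of z2 = -5.3000 - 3.6000i
Numerator: (-8.7000 - 6.5000i)(-5.3000 - 3.6000i) = 22.7100 + 65.7700i
Denominator: (-5.3)^2 + 3.6^2 = 41.05
Result = (22.7100 + 65.7700i)/41.05

0.5532 + 1.6022i


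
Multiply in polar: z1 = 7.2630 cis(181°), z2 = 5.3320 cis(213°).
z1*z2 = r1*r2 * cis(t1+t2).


r = 7.2630 * 5.3320 = 38.7263
theta = 181° + 213° = 394° = 34° (mod 360)

38.7263 cis(34°)


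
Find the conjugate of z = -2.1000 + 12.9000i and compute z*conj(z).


z_bar = -2.1000 - 12.9000i
z*z_bar = (-2.1)^2 + 12.9^2 = 4.41 + 166.41 = 170.82

z_bar = -2.1000 - 12.9000i, z*z_bar = 170.82


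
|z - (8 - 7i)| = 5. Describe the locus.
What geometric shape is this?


|z - z0| = r is a circle with center z0 and radius r.
Center = (8, -7), radius = 5

Circle with center (8, -7) and radius 5


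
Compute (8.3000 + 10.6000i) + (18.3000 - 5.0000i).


Real: 8.3 + 18.3 = 26.6
Imag: 10.6 - 5 = 5.6

26.6000 + 5.6000i


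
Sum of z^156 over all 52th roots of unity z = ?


The roots are w_k = w^k with w = e^(2*pi*i/52), and (w^k)^156 = (w^156)^k.
So S = 1 + u + u^2 + ... + u^(51) with u = w^156.
156 = 3*52 + 0, so 156 is a multiple of 52 and u = (w^52)^3 = 1.
Every one of the 52 terms equals 1: S = 52

S = 52


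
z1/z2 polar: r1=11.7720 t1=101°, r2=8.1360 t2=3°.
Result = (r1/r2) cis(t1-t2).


r = 11.7720 / 8.1360 = 1.4469
theta = 101° - 3° = 98° = 98° (mod 360)

1.4469 cis(98°)


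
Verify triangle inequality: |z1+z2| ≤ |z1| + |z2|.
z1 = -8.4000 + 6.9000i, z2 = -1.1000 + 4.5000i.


|z1| = sqrt((-8.4)^2 + 6.9^2) = sqrt(118.17) = 10.8706
|z2| = sqrt((-1.1)^2 + 4.5^2) = sqrt(21.46) = 4.6325
z1+z2 = -9.5000 + 11.4000i
|z1+z2| = sqrt(220.21) = 14.8395
|z1|+|z2| = 10.8706 + 4.6325 = 15.5031

|z1+z2| = 14.8395 ≤ |z1|+|z2| = 15.5031 (verified)


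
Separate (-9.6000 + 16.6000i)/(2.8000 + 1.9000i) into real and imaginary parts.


Multiply by conjugate: (-9.6000 + 16.6000i)(2.8000 - 1.9000i) / (2.8^2 + 1.9^2)
Numerator real = -9.6*2.8 + 16.6*1.9 = 4.66
Numerator imag = 16.6*2.8 - (-9.6)*1.9 = 64.72
Denominator = 11.45
Re(z) = 4.66/11.45 = 0.4070
Im(z) = 64.72/11.45 = 5.6524

Re(z) = 0.4070, Im(z) = 5.6524


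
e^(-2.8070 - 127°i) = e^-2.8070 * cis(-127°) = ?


e^-2.8070 = 0.0604
cos(-127°) = -0.6018
sin(-127°) = -0.7986
Real = 0.0604*(-0.6018) = -0.0363
Imag = 0.0604*(-0.7986) = -0.0482

-0.0363 - 0.0482i


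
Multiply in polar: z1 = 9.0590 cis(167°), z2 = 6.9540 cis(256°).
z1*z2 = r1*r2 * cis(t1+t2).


r = 9.0590 * 6.9540 = 62.9963
theta = 167° + 256° = 423° = 63° (mod 360)

62.9963 cis(63°)


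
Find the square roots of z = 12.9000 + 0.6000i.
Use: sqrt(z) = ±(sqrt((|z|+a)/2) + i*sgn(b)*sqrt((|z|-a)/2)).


|z| = sqrt(166.41+0.36) = 12.9139
sqrt((|z|+a)/2) = sqrt((12.9139+12.9)/2) = sqrt(12.9070) = 3.5926
sqrt((|z|-a)/2) = sqrt((12.9139-12.9)/2) = sqrt(0.0070) = 0.0835

±(3.5926 + 0.0835i) i.e. 3.5926 + 0.0835i and -3.5926 - 0.0835i


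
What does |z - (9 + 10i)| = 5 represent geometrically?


|z - z0| = r is a circle with center z0 and radius r.
Center = (9, 10), radius = 5

Circle with center (9, 10) and radius 5


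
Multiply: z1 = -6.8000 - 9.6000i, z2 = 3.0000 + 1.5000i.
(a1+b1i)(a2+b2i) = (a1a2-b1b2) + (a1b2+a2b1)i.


Real = -6.8*3 - (-9.6)*1.5 = -20.4 - (-14.4) = -6
Imag = -6.8*1.5 + 3*(-9.6) = -10.2 - (28.8) = -39

-6.0000 - 39.0000i


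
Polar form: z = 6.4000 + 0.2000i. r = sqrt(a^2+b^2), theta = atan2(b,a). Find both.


r = sqrt(40.96+0.04) = sqrt(41) = 6.4031
theta = atan2(0.2, 6.4) = 1.7899 degrees

r = 6.4031, theta = 1.7899 degrees


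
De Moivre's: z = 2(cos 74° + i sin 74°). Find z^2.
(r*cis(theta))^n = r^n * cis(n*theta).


r^2 = 2^2 = 4
n*theta = 2*74° = 148° = 148° (mod 360)
a = 4*cos(148°) = -3.3922
b = 4*sin(148°) = 2.1197

4 cis(148°) = -3.3922 + 2.1197i


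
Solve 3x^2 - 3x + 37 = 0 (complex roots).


disc = (-3)^2 - 4*3*37 = 9 - 444 = -435
sqrt(|disc|) = sqrt(435) = 20.8567
Real part = 3/(2*3) = 0.5000
Imag part = 20.8567/(2*3) = 3.4761

0.5000 ± 3.4761i


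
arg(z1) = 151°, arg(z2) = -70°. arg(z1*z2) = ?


arg(z1*z2) = 151° - 70° = 81°
Normalized to (-180°, 180°]: 81°

81°


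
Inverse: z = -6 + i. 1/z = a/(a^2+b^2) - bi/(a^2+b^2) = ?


|z|^2 = 36+1 = 37
1/z = (-6 - 1i)/37

1/z = -0.1622 - 0.0270i


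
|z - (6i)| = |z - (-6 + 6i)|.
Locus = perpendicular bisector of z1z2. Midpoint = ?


Equal distances means the locus is the perpendicular bisector of z1 and z2.
Midpoint = ((0+(-6))/2, (6+6)/2) = (-3.0000, 6.0000)

Perpendicular bisector through (-3.0000, 6.0000)


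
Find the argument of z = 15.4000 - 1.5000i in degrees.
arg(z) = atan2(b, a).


Re = 15.4, Im = -1.5
arg = atan2(-1.5, 15.4) = -5.5632 degrees

arg(z) = -5.5632 degrees


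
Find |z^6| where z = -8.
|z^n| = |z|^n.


|z| = sqrt(64+0) = sqrt(64) = 8
|z^6| = |z|^6 = 8^6 = 262144

|z^6| = 262144


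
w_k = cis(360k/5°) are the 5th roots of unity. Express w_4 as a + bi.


Angle = 360*4/5 = 288°
a = cos(288°) = 0.3090
b = sin(288°) = -0.9511

0.3090 - 0.9511i


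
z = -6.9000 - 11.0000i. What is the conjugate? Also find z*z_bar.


z_bar = -6.9000 + 11.0000i
z*z_bar = (-6.9)^2 + (-11)^2 = 47.61 + 121 = 168.61

z_bar = -6.9000 + 11.0000i, z*z_bar = 168.61


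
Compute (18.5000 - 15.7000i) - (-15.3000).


Real: 18.5 + 15.3 = 33.8
Imag: -15.7 - 0 = -15.7

33.8000 - 15.7000i


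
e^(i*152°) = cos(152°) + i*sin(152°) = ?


cos(152°) = -0.8829
sin(152°) = 0.4695

e^(i*152°) = -0.8829 + 0.4695i


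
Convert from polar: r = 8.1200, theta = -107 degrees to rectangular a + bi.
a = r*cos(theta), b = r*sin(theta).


a = 8.1200*cos(-107°) = 8.1200*(-0.292372) = -2.3741
b = 8.1200*sin(-107°) = 8.1200*(-0.9563) = -7.7652

-2.3741 - 7.7652i


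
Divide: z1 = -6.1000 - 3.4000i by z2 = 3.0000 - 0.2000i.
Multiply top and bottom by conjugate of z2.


Conjugate of z2 = 3.0000 + 0.2000i
Numerator: (-6.1000 - 3.4000i)(3.0000 + 0.2000i) = -17.6200 - 11.4200i
Denominator: 3^2 + (-0.2)^2 = 9.04
Result = (-17.6200 - 11.4200i)/9.04

-1.9491 - 1.2633i


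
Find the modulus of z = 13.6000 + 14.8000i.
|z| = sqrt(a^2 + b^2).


|z| = sqrt(13.6^2 + 14.8^2) = sqrt(184.96 + 219.04) = sqrt(404) = 20.0998

|z| = 20.0998


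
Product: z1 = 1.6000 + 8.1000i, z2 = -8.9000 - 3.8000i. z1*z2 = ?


Real = 1.6*(-8.9) - 8.1*(-3.8) = -14.24 - (-30.78) = 16.54
Imag = 1.6*(-3.8) - (8.9)*8.1 = -6.08 - (72.09) = -78.17

16.5400 - 78.1700i


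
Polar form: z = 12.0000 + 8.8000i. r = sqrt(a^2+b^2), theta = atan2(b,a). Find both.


r = sqrt(144+77.44) = sqrt(221.44) = 14.8809
theta = atan2(8.8, 12) = 36.2538 degrees

r = 14.8809, theta = 36.2538 degrees


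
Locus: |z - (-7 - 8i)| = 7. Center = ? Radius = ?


|z - z0| = r is a circle with center z0 and radius r.
Center = (-7, -8), radius = 7

Circle with center (-7, -8) and radius 7


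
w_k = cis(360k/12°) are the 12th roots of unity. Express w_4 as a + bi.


Angle = 360*4/12 = 120°
a = cos(120°) = -0.5000
b = sin(120°) = 0.8660

-0.5000 + 0.8660i


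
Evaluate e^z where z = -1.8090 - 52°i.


e^-1.8090 = 0.1638
cos(-52°) = 0.6157
sin(-52°) = -0.788
Real = 0.1638*0.6157 = 0.1009
Imag = 0.1638*(-0.788) = -0.1291

0.1009 - 0.1291i


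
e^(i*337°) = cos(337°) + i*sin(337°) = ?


cos(337°) = 0.9205
sin(337°) = -0.3907

e^(i*337°) = 0.9205 - 0.3907i


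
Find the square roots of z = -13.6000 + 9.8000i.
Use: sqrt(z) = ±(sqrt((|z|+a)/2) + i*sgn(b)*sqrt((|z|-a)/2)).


|z| = sqrt(184.96+96.04) = 16.7631
sqrt((|z|+a)/2) = sqrt((16.7631+(-13.6))/2) = sqrt(1.5815) = 1.2576
sqrt((|z|-a)/2) = sqrt((16.7631-(-13.6))/2) = sqrt(15.1815) = 3.8963

±(1.2576 + 3.8963i) i.e. 1.2576 + 3.8963i and -1.2576 - 3.8963i


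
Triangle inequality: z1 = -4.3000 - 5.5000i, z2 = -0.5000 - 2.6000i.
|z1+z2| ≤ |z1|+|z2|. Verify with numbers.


|z1| = sqrt((-4.3)^2 + (-5.5)^2) = sqrt(48.74) = 6.9814
|z2| = sqrt((-0.5)^2 + (-2.6)^2) = sqrt(7.01) = 2.6476
z1+z2 = -4.8000 - 8.1000i
|z1+z2| = sqrt(88.65) = 9.4154
|z1|+|z2| = 6.9814 + 2.6476 = 9.6290

|z1+z2| = 9.4154 ≤ |z1|+|z2| = 9.6290 (verified)


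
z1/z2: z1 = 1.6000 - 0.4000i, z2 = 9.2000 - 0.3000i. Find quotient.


Conjugate of z2 = 9.2000 + 0.3000i
Numerator: (1.6000 - 0.4000i)(9.2000 + 0.3000i) = 14.8400 - 3.2000i
Denominator: 9.2^2 + (-0.3)^2 = 84.73
Result = (14.8400 - 3.2000i)/84.73

0.1751 - 0.0378i


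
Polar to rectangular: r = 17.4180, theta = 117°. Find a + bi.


a = 17.4180*cos(117°) = 17.4180*(-0.45399) = -7.9076
b = 17.4180*sin(117°) = 17.4180*0.89101 = 15.5196

-7.9076 + 15.5196i


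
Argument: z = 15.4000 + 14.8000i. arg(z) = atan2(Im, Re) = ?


Re = 15.4, Im = 14.8
arg = atan2(14.8, 15.4) = 43.8618 degrees

arg(z) = 43.8618 degrees


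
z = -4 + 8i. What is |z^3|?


|z| = sqrt(16+64) = sqrt(80) = 8.9443
|z^3| = |z|^3 = (sqrt(80))^3 = 80*sqrt(80)

|z^3| = 80*sqrt(80) ≈ 715.5418
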